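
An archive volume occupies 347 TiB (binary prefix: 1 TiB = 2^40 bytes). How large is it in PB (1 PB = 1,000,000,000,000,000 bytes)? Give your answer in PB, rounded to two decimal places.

0.38 PB

347 TiB × 1,099,511,627,776 bytes/TiB = 381,530,534,838,272 bytes
1 PB = 1,000,000,000,000,000 bytes
381,530,534,838,272 / 1,000,000,000,000,000 = 0.38 PB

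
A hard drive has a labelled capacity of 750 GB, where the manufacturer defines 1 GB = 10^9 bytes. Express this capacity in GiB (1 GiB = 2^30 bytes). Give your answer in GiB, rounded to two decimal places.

698.49 GiB

750 GB = 750 × 10^9 bytes = 750,000,000,000 bytes
1 GiB = 1,073,741,824 bytes
750,000,000,000 / 1,073,741,824 = 698.49 GiB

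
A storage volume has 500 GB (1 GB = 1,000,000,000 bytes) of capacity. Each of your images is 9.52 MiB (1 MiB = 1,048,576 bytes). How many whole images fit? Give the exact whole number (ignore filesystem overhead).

50,087

Capacity: 500 GB = 500,000,000,000 bytes
Per item: 9.52 MiB = 9,982,443.52 bytes
⌊500,000,000,000 / 9,982,443.52⌋ = 50,087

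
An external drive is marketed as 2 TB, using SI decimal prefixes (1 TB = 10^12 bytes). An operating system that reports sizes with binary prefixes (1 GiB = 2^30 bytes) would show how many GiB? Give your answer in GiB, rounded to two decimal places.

1,862.65 GiB

2 TB = 2 × 10^12 bytes = 2,000,000,000,000 bytes
1 GiB = 2^30 bytes = 1,073,741,824 bytes
2,000,000,000,000 / 1,073,741,824 = 1,862.65 GiB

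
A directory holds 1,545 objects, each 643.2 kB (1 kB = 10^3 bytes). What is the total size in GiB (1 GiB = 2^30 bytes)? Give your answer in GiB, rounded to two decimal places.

0.93 GiB

Total = 1,545 × 643.2 kB = 993,744 kB
= 993,744 × 1,000 bytes = 993,744,000 bytes
1 GiB = 1,073,741,824 bytes
993,744,000 / 1,073,741,824 = 0.93 GiB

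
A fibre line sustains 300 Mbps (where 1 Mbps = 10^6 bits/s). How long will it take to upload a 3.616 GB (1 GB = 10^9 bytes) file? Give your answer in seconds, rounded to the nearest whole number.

96 seconds

3.616 GB = 3,616,000,000 bytes = 28,928,000,000 bits
300 Mbps = 300,000,000 bits/s
time = 28,928,000,000 / 300,000,000 = 96 s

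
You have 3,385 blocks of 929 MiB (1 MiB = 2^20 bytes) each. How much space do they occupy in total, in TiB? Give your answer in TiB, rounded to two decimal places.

3.00 TiB

Total = 3,385 × 929 MiB = 3,144,665 MiB
= 3,144,665 × 1,048,576 bytes = 3,297,420,247,040 bytes
1 TiB = 1,099,511,627,776 bytes
3,297,420,247,040 / 1,099,511,627,776 = 3.00 TiB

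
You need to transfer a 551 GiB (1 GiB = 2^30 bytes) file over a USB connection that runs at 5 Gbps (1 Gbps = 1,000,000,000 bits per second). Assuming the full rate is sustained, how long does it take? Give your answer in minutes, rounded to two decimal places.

15.78 minutes

551 GiB = 591,631,745,024 bytes = 4,733,053,960,192 bits
5 Gbps = 5,000,000,000 bits/s
time = 4,733,053,960,192 / 5,000,000,000 = 946.611 s
946.611 s / 60 = 15.78 minutes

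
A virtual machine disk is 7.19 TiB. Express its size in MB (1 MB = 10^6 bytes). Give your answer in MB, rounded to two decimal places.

7,905,488.60 MB

7.19 TiB × 1,099,511,627,776 bytes/TiB = 7,905,488,603,709.44 bytes
1 MB = 1,000,000 bytes
7,905,488,603,709.44 / 1,000,000 = 7,905,488.60 MB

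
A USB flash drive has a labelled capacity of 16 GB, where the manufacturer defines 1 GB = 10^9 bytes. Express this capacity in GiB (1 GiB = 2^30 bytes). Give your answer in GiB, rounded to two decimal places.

14.90 GiB

16 GB = 16 × 10^9 bytes = 16,000,000,000 bytes
1 GiB = 2^30 bytes = 1,073,741,824 bytes
16,000,000,000 / 1,073,741,824 = 14.90 GiB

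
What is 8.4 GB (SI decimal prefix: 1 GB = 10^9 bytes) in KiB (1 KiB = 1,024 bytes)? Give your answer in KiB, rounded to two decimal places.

8,203,125.00 KiB

8.4 GB = 8.4 × 10^9 bytes = 8,400,000,000 bytes
1 KiB = 2^10 bytes = 1,024 bytes
8,400,000,000 / 1,024 = 8,203,125.00 KiB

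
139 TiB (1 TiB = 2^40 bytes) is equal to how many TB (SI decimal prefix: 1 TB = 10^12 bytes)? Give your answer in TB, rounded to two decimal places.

152.83 TB

139 TiB = 139 × 2^40 bytes = 152,832,116,260,864 bytes
1 TB = 10^12 bytes = 1,000,000,000,000 bytes
152,832,116,260,864 / 1,000,000,000,000 = 152.83 TB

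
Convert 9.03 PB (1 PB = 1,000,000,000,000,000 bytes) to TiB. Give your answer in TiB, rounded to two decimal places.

8,212.74 TiB

9.03 PB = 9.03 × 10^15 bytes = 9,030,000,000,000,000 bytes
1 TiB = 2^40 bytes = 1,099,511,627,776 bytes
9,030,000,000,000,000 / 1,099,511,627,776 = 8,212.74 TiB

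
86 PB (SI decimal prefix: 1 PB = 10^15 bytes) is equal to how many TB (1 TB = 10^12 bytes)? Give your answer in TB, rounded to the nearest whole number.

86 PB = 86 × 10^15 bytes = 86,000,000,000,000,000 bytes
1 TB = 10^12 bytes = 1,000,000,000,000 bytes
86,000,000,000,000,000 / 1,000,000,000,000 = 86,000 TB

86,000 TB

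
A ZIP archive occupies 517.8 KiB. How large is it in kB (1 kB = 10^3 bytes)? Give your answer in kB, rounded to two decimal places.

517.8 KiB × 1,024 bytes/KiB = 530,227.2 bytes
1 kB = 1,000 bytes
530,227.2 / 1,000 = 530.23 kB

530.23 kB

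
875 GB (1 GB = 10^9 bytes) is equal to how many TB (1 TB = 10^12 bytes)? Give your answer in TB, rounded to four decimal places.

875 GB = 875 × 10^9 bytes = 875,000,000,000 bytes
1 TB = 1,000,000,000,000 bytes
875,000,000,000 / 1,000,000,000,000 = 0.8750 TB

0.8750 TB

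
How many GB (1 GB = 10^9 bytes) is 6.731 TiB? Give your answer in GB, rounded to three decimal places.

6.731 TiB = 6.731 × 2^40 bytes = 7,400,812,766,560.256 bytes
1 GB = 1,000,000,000 bytes
7,400,812,766,560.256 / 1,000,000,000 = 7,400.813 GB

7,400.813 GB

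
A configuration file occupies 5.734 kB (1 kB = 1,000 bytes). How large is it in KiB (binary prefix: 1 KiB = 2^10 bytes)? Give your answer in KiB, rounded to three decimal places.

5.734 kB = 5.734 × 10^3 bytes = 5,734 bytes
1 KiB = 1,024 bytes
5,734 / 1,024 = 5.600 KiB

5.600 KiB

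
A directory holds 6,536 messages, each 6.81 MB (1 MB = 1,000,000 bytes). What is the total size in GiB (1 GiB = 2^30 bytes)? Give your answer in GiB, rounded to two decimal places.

41.45 GiB

Total = 6,536 × 6.81 MB = 44510.16 MB
= 44510.16 × 1,000,000 bytes = 44,510,160,000 bytes
1 GiB = 1,073,741,824 bytes
44,510,160,000 / 1,073,741,824 = 41.45 GiB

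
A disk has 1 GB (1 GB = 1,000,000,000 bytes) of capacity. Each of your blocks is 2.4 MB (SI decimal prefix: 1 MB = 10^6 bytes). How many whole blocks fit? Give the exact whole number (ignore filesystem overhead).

Capacity: 1 GB = 1,000,000,000 bytes
Per item: 2.4 MB = 2,400,000 bytes
⌊1,000,000,000 / 2,400,000⌋ = 416

416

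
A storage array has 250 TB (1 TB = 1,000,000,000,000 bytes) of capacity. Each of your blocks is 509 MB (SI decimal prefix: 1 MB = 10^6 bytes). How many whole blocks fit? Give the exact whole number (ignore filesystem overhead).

Capacity: 250 TB = 250,000,000,000,000 bytes
Per item: 509 MB = 509,000,000 bytes
⌊250,000,000,000,000 / 509,000,000⌋ = 491,159

491,159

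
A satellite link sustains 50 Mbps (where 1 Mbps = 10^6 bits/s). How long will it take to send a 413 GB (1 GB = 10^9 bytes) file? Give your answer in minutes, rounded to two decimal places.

1,101.33 minutes

413 GB = 413,000,000,000 bytes = 3,304,000,000,000 bits
50 Mbps = 50,000,000 bits/s
time = 3,304,000,000,000 / 50,000,000 = 66,080.000 s
66,080.000 s / 60 = 1,101.33 minutes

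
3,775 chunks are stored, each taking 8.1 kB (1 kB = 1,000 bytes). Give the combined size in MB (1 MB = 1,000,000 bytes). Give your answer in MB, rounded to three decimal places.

Total = 3,775 × 8.1 kB = 30577.5 kB
= 30577.5 × 1,000 bytes = 30,577,500 bytes
1 MB = 1,000,000 bytes
30,577,500 / 1,000,000 = 30.578 MB

30.578 MB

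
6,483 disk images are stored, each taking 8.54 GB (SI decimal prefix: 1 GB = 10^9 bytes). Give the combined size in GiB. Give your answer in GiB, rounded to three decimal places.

Total = 6,483 × 8.54 GB = 55364.82 GB
= 55364.82 × 1,000,000,000 bytes = 55,364,820,000,000 bytes
1 GiB = 1,073,741,824 bytes
55,364,820,000,000 / 1,073,741,824 = 51,562.507 GiB

51,562.507 GiB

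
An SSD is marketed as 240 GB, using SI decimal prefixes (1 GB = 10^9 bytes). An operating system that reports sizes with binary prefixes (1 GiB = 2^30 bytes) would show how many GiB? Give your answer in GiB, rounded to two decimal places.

240 GB = 240 × 10^9 bytes = 240,000,000,000 bytes
1 GiB = 1,073,741,824 bytes
240,000,000,000 / 1,073,741,824 = 223.52 GiB

223.52 GiB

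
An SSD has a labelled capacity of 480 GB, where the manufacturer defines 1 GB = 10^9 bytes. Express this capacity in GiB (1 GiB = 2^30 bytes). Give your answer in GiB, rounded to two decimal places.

447.03 GiB

480 GB = 480 × 10^9 bytes = 480,000,000,000 bytes
1 GiB = 1,073,741,824 bytes
480,000,000,000 / 1,073,741,824 = 447.03 GiB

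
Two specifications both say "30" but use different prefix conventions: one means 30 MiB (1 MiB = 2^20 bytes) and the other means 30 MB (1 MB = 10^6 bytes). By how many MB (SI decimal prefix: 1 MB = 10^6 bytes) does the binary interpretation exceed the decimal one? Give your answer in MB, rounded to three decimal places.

30 MiB = 30 × 1,048,576 = 31,457,280 bytes
30 MB = 30 × 1,000,000 = 30,000,000 bytes
difference = 1,457,280 bytes
1,457,280 / 1,000,000 = 1.457 MB

1.457 MB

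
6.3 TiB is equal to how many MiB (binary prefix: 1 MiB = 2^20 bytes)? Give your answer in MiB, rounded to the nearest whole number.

6.3 TiB = 6.3 × 2^40 bytes = 6,926,923,254,988.8 bytes
1 MiB = 2^20 bytes = 1,048,576 bytes
6,926,923,254,988.8 / 1,048,576 = 6,606,029 MiB

6,606,029 MiB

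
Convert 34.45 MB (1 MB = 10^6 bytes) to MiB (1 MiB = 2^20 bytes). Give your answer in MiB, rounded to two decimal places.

32.85 MiB

34.45 MB × 1,000,000 bytes/MB = 34,450,000 bytes
1 MiB = 1,048,576 bytes
34,450,000 / 1,048,576 = 32.85 MiB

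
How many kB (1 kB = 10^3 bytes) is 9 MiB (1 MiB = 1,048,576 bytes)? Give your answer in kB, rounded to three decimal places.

9,437.184 kB

9 MiB × 1,048,576 bytes/MiB = 9,437,184 bytes
1 kB = 10^3 bytes = 1,000 bytes
9,437,184 / 1,000 = 9,437.184 kB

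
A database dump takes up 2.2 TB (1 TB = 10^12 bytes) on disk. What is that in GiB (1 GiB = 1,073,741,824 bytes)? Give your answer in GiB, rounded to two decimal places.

2,048.91 GiB

2.2 TB = 2.2 × 10^12 bytes = 2,200,000,000,000 bytes
1 GiB = 2^30 bytes = 1,073,741,824 bytes
2,200,000,000,000 / 1,073,741,824 = 2,048.91 GiB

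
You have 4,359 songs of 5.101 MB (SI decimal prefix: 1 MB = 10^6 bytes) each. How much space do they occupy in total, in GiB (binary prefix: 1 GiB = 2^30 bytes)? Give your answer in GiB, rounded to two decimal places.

20.71 GiB

Total = 4,359 × 5.101 MB = 22235.259 MB
= 22235.259 × 1,000,000 bytes = 22,235,259,000 bytes
1 GiB = 1,073,741,824 bytes
22,235,259,000 / 1,073,741,824 = 20.71 GiB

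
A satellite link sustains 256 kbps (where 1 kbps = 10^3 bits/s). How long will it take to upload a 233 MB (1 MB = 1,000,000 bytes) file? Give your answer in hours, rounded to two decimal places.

2.02 hours

233 MB = 233,000,000 bytes = 1,864,000,000 bits
256 kbps = 256,000 bits/s
time = 1,864,000,000 / 256,000 = 7,281.2500 s
7,281.2500 s / 3600 = 2.02 hours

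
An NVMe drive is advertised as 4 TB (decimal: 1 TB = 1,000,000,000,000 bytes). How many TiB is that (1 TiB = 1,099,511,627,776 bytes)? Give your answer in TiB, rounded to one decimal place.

4 TB = 4 × 10^12 bytes = 4,000,000,000,000 bytes
1 TiB = 1,099,511,627,776 bytes
4,000,000,000,000 / 1,099,511,627,776 = 3.6 TiB

3.6 TiB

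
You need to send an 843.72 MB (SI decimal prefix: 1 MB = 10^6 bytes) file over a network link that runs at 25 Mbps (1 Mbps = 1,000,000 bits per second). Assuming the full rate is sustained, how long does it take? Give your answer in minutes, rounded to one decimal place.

843.72 MB = 843,720,000 bytes = 6,749,760,000 bits
25 Mbps = 25,000,000 bits/s
time = 6,749,760,000 / 25,000,000 = 269.99 s
269.99 s / 60 = 4.5 minutes

4.5 minutes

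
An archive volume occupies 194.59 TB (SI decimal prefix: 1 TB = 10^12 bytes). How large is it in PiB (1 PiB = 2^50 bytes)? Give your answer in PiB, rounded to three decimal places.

0.173 PiB

194.59 TB = 194.59 × 10^12 bytes = 194,590,000,000,000 bytes
1 PiB = 1,125,899,906,842,624 bytes
194,590,000,000,000 / 1,125,899,906,842,624 = 0.173 PiB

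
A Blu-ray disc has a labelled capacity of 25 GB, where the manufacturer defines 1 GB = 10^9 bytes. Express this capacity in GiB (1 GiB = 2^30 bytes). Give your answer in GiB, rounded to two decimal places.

23.28 GiB

25 GB = 25 × 10^9 bytes = 25,000,000,000 bytes
1 GiB = 2^30 bytes = 1,073,741,824 bytes
25,000,000,000 / 1,073,741,824 = 23.28 GiB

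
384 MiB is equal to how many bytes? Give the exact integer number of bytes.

384 × 1,048,576 = 402,653,184 bytes  (1 MiB = 2^20 bytes)

402,653,184 bytes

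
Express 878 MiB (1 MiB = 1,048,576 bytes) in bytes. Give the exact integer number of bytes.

878 × 1,048,576 = 920,649,728 bytes  (1 MiB = 2^20 bytes)

920,649,728 bytes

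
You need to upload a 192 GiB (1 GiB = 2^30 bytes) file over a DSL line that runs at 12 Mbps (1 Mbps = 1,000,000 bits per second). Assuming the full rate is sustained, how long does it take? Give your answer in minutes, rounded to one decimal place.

2,290.6 minutes

192 GiB = 206,158,430,208 bytes = 1,649,267,441,664 bits
12 Mbps = 12,000,000 bits/s
time = 1,649,267,441,664 / 12,000,000 = 137,438.95 s
137,438.95 s / 60 = 2,290.6 minutes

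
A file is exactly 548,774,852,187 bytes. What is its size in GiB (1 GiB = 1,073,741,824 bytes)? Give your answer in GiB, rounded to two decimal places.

511.09 GiB

548,774,852,187 bytes given.
1 GiB = 1,073,741,824 bytes
548,774,852,187 / 1,073,741,824 = 511.09 GiB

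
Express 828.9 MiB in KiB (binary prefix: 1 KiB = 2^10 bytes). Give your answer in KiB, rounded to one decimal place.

848,793.6 KiB

828.9 MiB = 828.9 × 2^20 bytes = 869,164,646.4 bytes
1 KiB = 1,024 bytes
869,164,646.4 / 1,024 = 848,793.6 KiB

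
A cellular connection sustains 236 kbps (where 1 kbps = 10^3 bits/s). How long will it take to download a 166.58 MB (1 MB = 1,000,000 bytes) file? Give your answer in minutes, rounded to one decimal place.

166.58 MB = 166,580,000 bytes = 1,332,640,000 bits
236 kbps = 236,000 bits/s
time = 1,332,640,000 / 236,000 = 5,646.78 s
5,646.78 s / 60 = 94.1 minutes

94.1 minutes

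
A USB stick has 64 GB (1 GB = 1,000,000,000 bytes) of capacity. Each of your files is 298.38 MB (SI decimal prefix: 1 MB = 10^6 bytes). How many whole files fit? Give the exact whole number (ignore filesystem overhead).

Capacity: 64 GB = 64,000,000,000 bytes
Per item: 298.38 MB = 298,380,000 bytes
⌊64,000,000,000 / 298,380,000⌋ = 214

214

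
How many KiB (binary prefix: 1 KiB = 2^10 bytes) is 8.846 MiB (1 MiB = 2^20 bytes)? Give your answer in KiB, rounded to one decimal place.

9,058.3 KiB

8.846 MiB × 1,048,576 bytes/MiB = 9,275,703.296 bytes
1 KiB = 1,024 bytes
9,275,703.296 / 1,024 = 9,058.3 KiB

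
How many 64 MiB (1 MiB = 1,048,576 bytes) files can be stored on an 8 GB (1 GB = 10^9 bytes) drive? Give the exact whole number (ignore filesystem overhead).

Capacity: 8 GB = 8,000,000,000 bytes
Per item: 64 MiB = 67,108,864 bytes
⌊8,000,000,000 / 67,108,864⌋ = 119

119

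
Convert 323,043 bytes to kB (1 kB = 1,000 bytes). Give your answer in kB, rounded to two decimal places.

323,043 bytes given.
1 kB = 10^3 bytes = 1,000 bytes
323,043 / 1,000 = 323.04 kB

323.04 kB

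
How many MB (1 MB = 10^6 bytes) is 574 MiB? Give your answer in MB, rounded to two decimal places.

601.88 MB

574 MiB × 1,048,576 bytes/MiB = 601,882,624 bytes
1 MB = 1,000,000 bytes
601,882,624 / 1,000,000 = 601.88 MB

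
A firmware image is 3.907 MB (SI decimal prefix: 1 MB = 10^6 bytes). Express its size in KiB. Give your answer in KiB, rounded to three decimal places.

3.907 MB × 1,000,000 bytes/MB = 3,907,000 bytes
1 KiB = 2^10 bytes = 1,024 bytes
3,907,000 / 1,024 = 3,815.430 KiB

3,815.430 KiB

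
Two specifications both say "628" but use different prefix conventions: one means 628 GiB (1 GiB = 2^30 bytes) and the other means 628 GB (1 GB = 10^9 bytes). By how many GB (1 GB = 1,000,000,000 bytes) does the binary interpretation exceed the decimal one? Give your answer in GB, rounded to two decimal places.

628 GiB = 628 × 1,073,741,824 = 674,309,865,472 bytes
628 GB = 628 × 1,000,000,000 = 628,000,000,000 bytes
difference = 46,309,865,472 bytes
46,309,865,472 / 1,000,000,000 = 46.31 GB

46.31 GB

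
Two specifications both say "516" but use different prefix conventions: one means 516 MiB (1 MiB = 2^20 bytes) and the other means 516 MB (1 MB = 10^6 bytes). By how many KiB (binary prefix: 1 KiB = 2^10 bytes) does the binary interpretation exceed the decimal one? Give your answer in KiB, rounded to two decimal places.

24,477.75 KiB

516 MiB = 516 × 1,048,576 = 541,065,216 bytes
516 MB = 516 × 1,000,000 = 516,000,000 bytes
difference = 25,065,216 bytes
25,065,216 / 1,024 = 24,477.75 KiB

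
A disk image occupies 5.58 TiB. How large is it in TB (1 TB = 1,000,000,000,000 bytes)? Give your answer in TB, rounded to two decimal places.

5.58 TiB = 5.58 × 2^40 bytes = 6,135,274,882,990.08 bytes
1 TB = 1,000,000,000,000 bytes
6,135,274,882,990.08 / 1,000,000,000,000 = 6.14 TB

6.14 TB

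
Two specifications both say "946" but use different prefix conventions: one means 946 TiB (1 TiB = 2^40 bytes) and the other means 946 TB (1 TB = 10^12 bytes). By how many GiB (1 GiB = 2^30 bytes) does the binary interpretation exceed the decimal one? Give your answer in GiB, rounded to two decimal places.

87,672.84 GiB

946 TiB = 946 × 1,099,511,627,776 = 1,040,137,999,876,096 bytes
946 TB = 946 × 1,000,000,000,000 = 946,000,000,000,000 bytes
difference = 94,137,999,876,096 bytes
94,137,999,876,096 / 1,073,741,824 = 87,672.84 GiB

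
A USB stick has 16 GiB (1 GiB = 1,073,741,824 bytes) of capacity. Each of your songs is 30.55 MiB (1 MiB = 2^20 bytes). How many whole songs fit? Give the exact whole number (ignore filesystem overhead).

Capacity: 16 GiB = 17,179,869,184 bytes
Per item: 30.55 MiB = 32,033,996.8 bytes
⌊17,179,869,184 / 32,033,996.8⌋ = 536

536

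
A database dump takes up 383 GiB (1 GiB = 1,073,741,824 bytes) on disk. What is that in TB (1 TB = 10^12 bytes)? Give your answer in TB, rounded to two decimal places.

0.41 TB

383 GiB = 383 × 2^30 bytes = 411,243,118,592 bytes
1 TB = 1,000,000,000,000 bytes
411,243,118,592 / 1,000,000,000,000 = 0.41 TB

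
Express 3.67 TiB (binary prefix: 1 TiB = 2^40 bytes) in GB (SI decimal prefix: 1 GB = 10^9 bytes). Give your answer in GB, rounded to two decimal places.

4,035.21 GB

3.67 TiB = 3.67 × 2^40 bytes = 4,035,207,673,937.92 bytes
1 GB = 1,000,000,000 bytes
4,035,207,673,937.92 / 1,000,000,000 = 4,035.21 GB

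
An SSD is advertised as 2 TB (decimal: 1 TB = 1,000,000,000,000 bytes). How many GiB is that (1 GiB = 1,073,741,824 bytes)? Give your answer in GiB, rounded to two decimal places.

1,862.65 GiB

2 TB = 2 × 10^12 bytes = 2,000,000,000,000 bytes
1 GiB = 1,073,741,824 bytes
2,000,000,000,000 / 1,073,741,824 = 1,862.65 GiB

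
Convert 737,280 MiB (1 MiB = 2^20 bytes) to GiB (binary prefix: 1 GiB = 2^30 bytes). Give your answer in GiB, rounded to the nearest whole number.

720 GiB

737,280 MiB × 1,048,576 bytes/MiB = 773,094,113,280 bytes
1 GiB = 2^30 bytes = 1,073,741,824 bytes
773,094,113,280 / 1,073,741,824 = 720 GiB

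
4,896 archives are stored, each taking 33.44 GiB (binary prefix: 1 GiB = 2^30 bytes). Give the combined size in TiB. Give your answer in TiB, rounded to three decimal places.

159.885 TiB

Total = 4,896 × 33.44 GiB = 163722.24 GiB
= 163722.24 × 1,073,741,824 bytes = 175,795,416,606,965.76 bytes
1 TiB = 1,099,511,627,776 bytes
175,795,416,606,965.76 / 1,099,511,627,776 = 159.885 TiB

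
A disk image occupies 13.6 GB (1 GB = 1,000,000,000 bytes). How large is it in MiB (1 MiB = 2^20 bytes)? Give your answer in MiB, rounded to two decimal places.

12,969.97 MiB

13.6 GB × 1,000,000,000 bytes/GB = 13,600,000,000 bytes
1 MiB = 1,048,576 bytes
13,600,000,000 / 1,048,576 = 12,969.97 MiB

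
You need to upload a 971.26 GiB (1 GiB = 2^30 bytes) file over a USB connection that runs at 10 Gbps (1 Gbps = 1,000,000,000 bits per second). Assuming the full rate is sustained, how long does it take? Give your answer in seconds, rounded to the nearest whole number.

834 seconds

971.26 GiB = 1,042,882,483,978.24 bytes = 8,343,059,871,825.92 bits
10 Gbps = 10,000,000,000 bits/s
time = 8,343,059,871,825.92 / 10,000,000,000 = 834 s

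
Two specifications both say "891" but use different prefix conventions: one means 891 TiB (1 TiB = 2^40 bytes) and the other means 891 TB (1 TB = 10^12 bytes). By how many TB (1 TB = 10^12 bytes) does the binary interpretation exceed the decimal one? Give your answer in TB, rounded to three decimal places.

891 TiB = 891 × 1,099,511,627,776 = 979,664,860,348,416 bytes
891 TB = 891 × 1,000,000,000,000 = 891,000,000,000,000 bytes
difference = 88,664,860,348,416 bytes
88,664,860,348,416 / 1,000,000,000,000 = 88.665 TB

88.665 TB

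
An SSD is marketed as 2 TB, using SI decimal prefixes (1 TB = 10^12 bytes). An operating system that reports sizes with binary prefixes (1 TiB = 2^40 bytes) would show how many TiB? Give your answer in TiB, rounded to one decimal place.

2 TB × 1,000,000,000,000 bytes/TB = 2,000,000,000,000 bytes
1 TiB = 1,099,511,627,776 bytes
2,000,000,000,000 / 1,099,511,627,776 = 1.8 TiB

1.8 TiB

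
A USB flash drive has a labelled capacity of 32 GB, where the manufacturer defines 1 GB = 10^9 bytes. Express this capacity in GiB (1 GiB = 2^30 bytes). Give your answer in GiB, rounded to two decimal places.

29.80 GiB

32 GB = 32 × 10^9 bytes = 32,000,000,000 bytes
1 GiB = 2^30 bytes = 1,073,741,824 bytes
32,000,000,000 / 1,073,741,824 = 29.80 GiB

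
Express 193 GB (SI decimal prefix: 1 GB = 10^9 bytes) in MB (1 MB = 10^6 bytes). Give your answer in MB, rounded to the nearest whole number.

193 GB × 1,000,000,000 bytes/GB = 193,000,000,000 bytes
1 MB = 1,000,000 bytes
193,000,000,000 / 1,000,000 = 193,000 MB

193,000 MB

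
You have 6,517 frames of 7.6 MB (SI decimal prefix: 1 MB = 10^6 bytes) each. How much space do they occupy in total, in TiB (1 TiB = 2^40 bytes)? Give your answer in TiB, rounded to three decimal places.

Total = 6,517 × 7.6 MB = 49529.2 MB
= 49529.2 × 1,000,000 bytes = 49,529,200,000 bytes
1 TiB = 1,099,511,627,776 bytes
49,529,200,000 / 1,099,511,627,776 = 0.045 TiB

0.045 TiB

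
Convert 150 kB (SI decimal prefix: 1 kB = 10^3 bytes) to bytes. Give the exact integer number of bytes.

150,000 bytes

150 × 1,000 = 150,000 bytes  (1 kB = 10^3 bytes)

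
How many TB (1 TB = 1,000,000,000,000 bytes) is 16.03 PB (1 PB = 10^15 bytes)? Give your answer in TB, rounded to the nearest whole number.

16,030 TB

16.03 PB = 16.03 × 10^15 bytes = 16,030,000,000,000,000 bytes
1 TB = 1,000,000,000,000 bytes
16,030,000,000,000,000 / 1,000,000,000,000 = 16,030 TB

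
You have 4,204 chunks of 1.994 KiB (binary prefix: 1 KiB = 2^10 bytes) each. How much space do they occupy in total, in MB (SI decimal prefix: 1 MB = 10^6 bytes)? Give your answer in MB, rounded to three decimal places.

8.584 MB

Total = 4,204 × 1.994 KiB = 8382.776 KiB
= 8382.776 × 1,024 bytes = 8,583,962.624 bytes
1 MB = 1,000,000 bytes
8,583,962.624 / 1,000,000 = 8.584 MB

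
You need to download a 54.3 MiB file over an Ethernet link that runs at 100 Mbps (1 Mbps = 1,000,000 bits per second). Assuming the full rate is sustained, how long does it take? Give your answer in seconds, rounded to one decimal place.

54.3 MiB = 56,937,676.8 bytes = 455,501,414.4 bits
100 Mbps = 100,000,000 bits/s
time = 455,501,414.4 / 100,000,000 = 4.6 s

4.6 seconds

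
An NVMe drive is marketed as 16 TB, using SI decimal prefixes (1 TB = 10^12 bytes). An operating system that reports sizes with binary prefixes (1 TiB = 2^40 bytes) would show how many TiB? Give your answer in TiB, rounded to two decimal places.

14.55 TiB

16 TB = 16 × 10^12 bytes = 16,000,000,000,000 bytes
1 TiB = 1,099,511,627,776 bytes
16,000,000,000,000 / 1,099,511,627,776 = 14.55 TiB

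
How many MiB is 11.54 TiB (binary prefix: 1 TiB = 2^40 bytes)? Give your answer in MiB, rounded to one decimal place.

11.54 TiB × 1,099,511,627,776 bytes/TiB = 12,688,364,184,535.04 bytes
1 MiB = 1,048,576 bytes
12,688,364,184,535.04 / 1,048,576 = 12,100,567.0 MiB

12,100,567.0 MiB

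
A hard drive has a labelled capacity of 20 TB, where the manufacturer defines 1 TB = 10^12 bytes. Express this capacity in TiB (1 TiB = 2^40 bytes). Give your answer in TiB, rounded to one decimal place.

18.2 TiB

20 TB = 20 × 10^12 bytes = 20,000,000,000,000 bytes
1 TiB = 2^40 bytes = 1,099,511,627,776 bytes
20,000,000,000,000 / 1,099,511,627,776 = 18.2 TiB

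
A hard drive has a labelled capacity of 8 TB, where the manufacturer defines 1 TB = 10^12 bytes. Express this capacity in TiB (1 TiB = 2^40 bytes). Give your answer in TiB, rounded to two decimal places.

7.28 TiB

8 TB × 1,000,000,000,000 bytes/TB = 8,000,000,000,000 bytes
1 TiB = 1,099,511,627,776 bytes
8,000,000,000,000 / 1,099,511,627,776 = 7.28 TiB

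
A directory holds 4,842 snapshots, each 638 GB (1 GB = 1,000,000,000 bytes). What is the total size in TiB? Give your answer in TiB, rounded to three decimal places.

Total = 4,842 × 638 GB = 3,089,196 GB
= 3,089,196 × 1,000,000,000 bytes = 3,089,196,000,000,000 bytes
1 TiB = 1,099,511,627,776 bytes
3,089,196,000,000,000 / 1,099,511,627,776 = 2,809.607 TiB

2,809.607 TiB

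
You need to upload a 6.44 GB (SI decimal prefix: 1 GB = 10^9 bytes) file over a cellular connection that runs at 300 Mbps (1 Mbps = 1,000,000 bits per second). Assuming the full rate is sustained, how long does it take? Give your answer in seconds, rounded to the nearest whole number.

172 seconds

6.44 GB = 6,440,000,000 bytes = 51,520,000,000 bits
300 Mbps = 300,000,000 bits/s
time = 51,520,000,000 / 300,000,000 = 172 s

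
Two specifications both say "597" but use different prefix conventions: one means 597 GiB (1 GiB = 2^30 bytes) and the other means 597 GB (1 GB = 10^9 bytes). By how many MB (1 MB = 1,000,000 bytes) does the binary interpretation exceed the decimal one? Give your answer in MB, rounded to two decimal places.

44,023.87 MB

597 GiB = 597 × 1,073,741,824 = 641,023,868,928 bytes
597 GB = 597 × 1,000,000,000 = 597,000,000,000 bytes
difference = 44,023,868,928 bytes
44,023,868,928 / 1,000,000 = 44,023.87 MB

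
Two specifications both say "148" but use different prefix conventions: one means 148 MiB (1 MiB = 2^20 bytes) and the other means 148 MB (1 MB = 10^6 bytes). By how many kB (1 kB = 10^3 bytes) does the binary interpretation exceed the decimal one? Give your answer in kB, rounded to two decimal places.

7,189.25 kB

148 MiB = 148 × 1,048,576 = 155,189,248 bytes
148 MB = 148 × 1,000,000 = 148,000,000 bytes
difference = 7,189,248 bytes
7,189,248 / 1,000 = 7,189.25 kB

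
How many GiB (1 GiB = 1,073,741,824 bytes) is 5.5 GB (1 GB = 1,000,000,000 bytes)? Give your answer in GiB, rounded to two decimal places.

5.12 GiB

5.5 GB = 5.5 × 10^9 bytes = 5,500,000,000 bytes
1 GiB = 2^30 bytes = 1,073,741,824 bytes
5,500,000,000 / 1,073,741,824 = 5.12 GiB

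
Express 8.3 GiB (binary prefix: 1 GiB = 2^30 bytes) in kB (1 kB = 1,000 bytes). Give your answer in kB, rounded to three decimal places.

8.3 GiB × 1,073,741,824 bytes/GiB = 8,912,057,139.2 bytes
1 kB = 10^3 bytes = 1,000 bytes
8,912,057,139.2 / 1,000 = 8,912,057.139 kB

8,912,057.139 kB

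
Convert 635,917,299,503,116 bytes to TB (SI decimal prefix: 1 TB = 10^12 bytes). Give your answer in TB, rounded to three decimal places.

635.917 TB

635,917,299,503,116 bytes given.
1 TB = 10^12 bytes = 1,000,000,000,000 bytes
635,917,299,503,116 / 1,000,000,000,000 = 635.917 TB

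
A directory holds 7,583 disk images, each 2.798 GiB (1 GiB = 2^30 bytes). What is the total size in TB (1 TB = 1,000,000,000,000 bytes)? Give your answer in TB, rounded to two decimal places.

22.78 TB

Total = 7,583 × 2.798 GiB = 21217.234 GiB
= 21217.234 × 1,073,741,824 bytes = 22,781,831,535,394.816 bytes
1 TB = 1,000,000,000,000 bytes
22,781,831,535,394.816 / 1,000,000,000,000 = 22.78 TB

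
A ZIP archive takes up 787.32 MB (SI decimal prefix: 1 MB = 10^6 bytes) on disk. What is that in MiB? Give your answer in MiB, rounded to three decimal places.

787.32 MB = 787.32 × 10^6 bytes = 787,320,000 bytes
1 MiB = 1,048,576 bytes
787,320,000 / 1,048,576 = 750.847 MiB

750.847 MiB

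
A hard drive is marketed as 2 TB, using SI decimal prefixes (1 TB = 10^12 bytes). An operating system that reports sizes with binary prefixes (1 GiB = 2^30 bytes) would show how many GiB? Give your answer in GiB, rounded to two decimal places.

1,862.65 GiB

2 TB × 1,000,000,000,000 bytes/TB = 2,000,000,000,000 bytes
1 GiB = 2^30 bytes = 1,073,741,824 bytes
2,000,000,000,000 / 1,073,741,824 = 1,862.65 GiB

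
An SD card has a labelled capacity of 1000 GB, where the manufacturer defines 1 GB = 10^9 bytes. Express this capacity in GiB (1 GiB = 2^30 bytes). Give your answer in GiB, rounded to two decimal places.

931.32 GiB

1000 GB × 1,000,000,000 bytes/GB = 1,000,000,000,000 bytes
1 GiB = 1,073,741,824 bytes
1,000,000,000,000 / 1,073,741,824 = 931.32 GiB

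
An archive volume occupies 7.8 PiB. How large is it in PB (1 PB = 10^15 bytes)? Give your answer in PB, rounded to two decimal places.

7.8 PiB × 1,125,899,906,842,624 bytes/PiB = 8,782,019,273,372,467.2 bytes
1 PB = 1,000,000,000,000,000 bytes
8,782,019,273,372,467.2 / 1,000,000,000,000,000 = 8.78 PB

8.78 PB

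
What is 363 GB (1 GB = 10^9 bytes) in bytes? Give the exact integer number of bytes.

363,000,000,000 bytes

363 × 1,000,000,000 = 363,000,000,000 bytes  (1 GB = 10^9 bytes)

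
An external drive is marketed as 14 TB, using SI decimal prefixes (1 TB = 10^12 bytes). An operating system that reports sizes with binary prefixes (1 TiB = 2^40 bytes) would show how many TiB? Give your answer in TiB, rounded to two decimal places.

12.73 TiB

14 TB × 1,000,000,000,000 bytes/TB = 14,000,000,000,000 bytes
1 TiB = 2^40 bytes = 1,099,511,627,776 bytes
14,000,000,000,000 / 1,099,511,627,776 = 12.73 TiB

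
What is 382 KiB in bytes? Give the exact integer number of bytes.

382 × 1,024 = 391,168 bytes  (1 KiB = 2^10 bytes)

391,168 bytes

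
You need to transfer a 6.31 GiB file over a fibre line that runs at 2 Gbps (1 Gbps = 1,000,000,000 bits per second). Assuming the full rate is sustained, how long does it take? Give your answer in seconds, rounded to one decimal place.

6.31 GiB = 6,775,310,909.44 bytes = 54,202,487,275.52 bits
2 Gbps = 2,000,000,000 bits/s
time = 54,202,487,275.52 / 2,000,000,000 = 27.1 s

27.1 seconds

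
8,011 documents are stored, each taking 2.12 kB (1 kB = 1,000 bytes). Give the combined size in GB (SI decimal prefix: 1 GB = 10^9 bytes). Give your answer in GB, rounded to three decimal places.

0.017 GB

Total = 8,011 × 2.12 kB = 16983.32 kB
= 16983.32 × 1,000 bytes = 16,983,320 bytes
1 GB = 1,000,000,000 bytes
16,983,320 / 1,000,000,000 = 0.017 GB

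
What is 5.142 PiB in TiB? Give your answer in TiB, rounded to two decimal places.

5,265.41 TiB

5.142 PiB = 5.142 × 2^50 bytes = 5,789,377,320,984,772.608 bytes
1 TiB = 2^40 bytes = 1,099,511,627,776 bytes
5,789,377,320,984,772.608 / 1,099,511,627,776 = 5,265.41 TiB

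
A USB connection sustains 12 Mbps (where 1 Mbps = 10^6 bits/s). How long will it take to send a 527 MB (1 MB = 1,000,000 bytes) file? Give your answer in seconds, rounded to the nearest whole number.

351 seconds

527 MB = 527,000,000 bytes = 4,216,000,000 bits
12 Mbps = 12,000,000 bits/s
time = 4,216,000,000 / 12,000,000 = 351 s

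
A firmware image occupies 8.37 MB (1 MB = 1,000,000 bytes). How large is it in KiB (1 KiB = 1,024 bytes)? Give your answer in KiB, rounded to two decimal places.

8.37 MB = 8.37 × 10^6 bytes = 8,370,000 bytes
1 KiB = 2^10 bytes = 1,024 bytes
8,370,000 / 1,024 = 8,173.83 KiB

8,173.83 KiB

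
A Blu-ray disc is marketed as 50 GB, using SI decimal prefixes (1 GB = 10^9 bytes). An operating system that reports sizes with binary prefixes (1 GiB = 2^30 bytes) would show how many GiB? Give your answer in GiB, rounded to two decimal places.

50 GB × 1,000,000,000 bytes/GB = 50,000,000,000 bytes
1 GiB = 1,073,741,824 bytes
50,000,000,000 / 1,073,741,824 = 46.57 GiB

46.57 GiB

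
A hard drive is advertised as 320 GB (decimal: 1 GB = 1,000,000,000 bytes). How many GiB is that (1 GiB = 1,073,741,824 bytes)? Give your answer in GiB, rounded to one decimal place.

320 GB × 1,000,000,000 bytes/GB = 320,000,000,000 bytes
1 GiB = 1,073,741,824 bytes
320,000,000,000 / 1,073,741,824 = 298.0 GiB

298.0 GiB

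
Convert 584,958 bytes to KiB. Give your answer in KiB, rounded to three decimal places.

584,958 bytes given.
1 KiB = 2^10 bytes = 1,024 bytes
584,958 / 1,024 = 571.248 KiB

571.248 KiB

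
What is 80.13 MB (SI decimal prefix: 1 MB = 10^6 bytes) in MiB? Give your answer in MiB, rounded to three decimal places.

76.418 MiB

80.13 MB × 1,000,000 bytes/MB = 80,130,000 bytes
1 MiB = 1,048,576 bytes
80,130,000 / 1,048,576 = 76.418 MiB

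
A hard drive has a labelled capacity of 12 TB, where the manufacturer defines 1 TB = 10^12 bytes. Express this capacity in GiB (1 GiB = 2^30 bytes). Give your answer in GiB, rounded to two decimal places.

11,175.87 GiB

12 TB × 1,000,000,000,000 bytes/TB = 12,000,000,000,000 bytes
1 GiB = 1,073,741,824 bytes
12,000,000,000,000 / 1,073,741,824 = 11,175.87 GiB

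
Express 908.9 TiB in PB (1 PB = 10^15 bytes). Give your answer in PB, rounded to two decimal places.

1.00 PB

908.9 TiB = 908.9 × 2^40 bytes = 999,346,118,485,606.4 bytes
1 PB = 1,000,000,000,000,000 bytes
999,346,118,485,606.4 / 1,000,000,000,000,000 = 1.00 PB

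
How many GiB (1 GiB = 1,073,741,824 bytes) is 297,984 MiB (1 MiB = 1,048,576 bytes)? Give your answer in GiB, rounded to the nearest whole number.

297,984 MiB = 297,984 × 2^20 bytes = 312,458,870,784 bytes
1 GiB = 1,073,741,824 bytes
312,458,870,784 / 1,073,741,824 = 291 GiB

291 GiB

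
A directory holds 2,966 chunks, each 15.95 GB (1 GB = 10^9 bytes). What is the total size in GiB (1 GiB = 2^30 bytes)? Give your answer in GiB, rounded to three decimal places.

44,058.729 GiB

Total = 2,966 × 15.95 GB = 47307.7 GB
= 47307.7 × 1,000,000,000 bytes = 47,307,700,000,000 bytes
1 GiB = 1,073,741,824 bytes
47,307,700,000,000 / 1,073,741,824 = 44,058.729 GiB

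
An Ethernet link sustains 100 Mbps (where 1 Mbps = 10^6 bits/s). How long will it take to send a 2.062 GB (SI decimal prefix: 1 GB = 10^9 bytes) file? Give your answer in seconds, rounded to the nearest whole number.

2.062 GB = 2,062,000,000 bytes = 16,496,000,000 bits
100 Mbps = 100,000,000 bits/s
time = 16,496,000,000 / 100,000,000 = 165 s

165 seconds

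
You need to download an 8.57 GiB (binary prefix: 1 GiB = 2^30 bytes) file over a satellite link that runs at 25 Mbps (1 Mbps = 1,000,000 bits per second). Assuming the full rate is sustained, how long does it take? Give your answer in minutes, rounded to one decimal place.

49.1 minutes

8.57 GiB = 9,201,967,431.68 bytes = 73,615,739,453.44 bits
25 Mbps = 25,000,000 bits/s
time = 73,615,739,453.44 / 25,000,000 = 2,944.63 s
2,944.63 s / 60 = 49.1 minutes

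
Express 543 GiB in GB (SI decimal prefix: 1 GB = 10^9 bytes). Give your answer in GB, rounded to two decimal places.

543 GiB = 543 × 2^30 bytes = 583,041,810,432 bytes
1 GB = 1,000,000,000 bytes
583,041,810,432 / 1,000,000,000 = 583.04 GB

583.04 GB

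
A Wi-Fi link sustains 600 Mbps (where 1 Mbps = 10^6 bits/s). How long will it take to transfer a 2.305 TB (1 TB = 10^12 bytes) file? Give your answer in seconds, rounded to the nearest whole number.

2.305 TB = 2,305,000,000,000 bytes = 18,440,000,000,000 bits
600 Mbps = 600,000,000 bits/s
time = 18,440,000,000,000 / 600,000,000 = 30,733 s

30,733 seconds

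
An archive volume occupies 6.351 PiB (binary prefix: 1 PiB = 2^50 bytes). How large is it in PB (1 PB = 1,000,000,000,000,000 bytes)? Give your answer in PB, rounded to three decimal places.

6.351 PiB = 6.351 × 2^50 bytes = 7,150,590,308,357,505.024 bytes
1 PB = 1,000,000,000,000,000 bytes
7,150,590,308,357,505.024 / 1,000,000,000,000,000 = 7.151 PB

7.151 PB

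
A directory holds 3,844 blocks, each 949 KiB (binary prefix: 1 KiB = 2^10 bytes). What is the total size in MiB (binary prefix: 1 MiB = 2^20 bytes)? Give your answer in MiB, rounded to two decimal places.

Total = 3,844 × 949 KiB = 3,647,956 KiB
= 3,647,956 × 1,024 bytes = 3,735,506,944 bytes
1 MiB = 1,048,576 bytes
3,735,506,944 / 1,048,576 = 3,562.46 MiB

3,562.46 MiB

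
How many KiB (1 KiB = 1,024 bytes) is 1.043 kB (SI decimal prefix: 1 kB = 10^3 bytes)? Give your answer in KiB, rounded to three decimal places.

1.019 KiB

1.043 kB × 1,000 bytes/kB = 1,043 bytes
1 KiB = 2^10 bytes = 1,024 bytes
1,043 / 1,024 = 1.019 KiB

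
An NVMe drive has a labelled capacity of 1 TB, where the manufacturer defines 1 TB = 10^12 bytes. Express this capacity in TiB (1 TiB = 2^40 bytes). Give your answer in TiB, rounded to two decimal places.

0.91 TiB

1 TB = 1 × 10^12 bytes = 1,000,000,000,000 bytes
1 TiB = 2^40 bytes = 1,099,511,627,776 bytes
1,000,000,000,000 / 1,099,511,627,776 = 0.91 TiB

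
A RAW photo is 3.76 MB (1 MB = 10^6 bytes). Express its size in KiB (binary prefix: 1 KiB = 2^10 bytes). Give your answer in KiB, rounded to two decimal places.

3,671.88 KiB

3.76 MB = 3.76 × 10^6 bytes = 3,760,000 bytes
1 KiB = 1,024 bytes
3,760,000 / 1,024 = 3,671.88 KiB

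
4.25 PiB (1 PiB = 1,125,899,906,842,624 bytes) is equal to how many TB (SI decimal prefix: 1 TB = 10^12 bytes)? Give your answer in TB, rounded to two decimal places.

4.25 PiB = 4.25 × 2^50 bytes = 4,785,074,604,081,152 bytes
1 TB = 10^12 bytes = 1,000,000,000,000 bytes
4,785,074,604,081,152 / 1,000,000,000,000 = 4,785.07 TB

4,785.07 TB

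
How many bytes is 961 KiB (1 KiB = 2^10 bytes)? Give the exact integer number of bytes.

984,064 bytes

961 × 1,024 = 984,064 bytes  (1 KiB = 2^10 bytes)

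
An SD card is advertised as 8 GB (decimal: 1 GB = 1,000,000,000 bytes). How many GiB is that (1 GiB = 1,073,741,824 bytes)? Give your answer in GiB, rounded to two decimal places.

8 GB = 8 × 10^9 bytes = 8,000,000,000 bytes
1 GiB = 2^30 bytes = 1,073,741,824 bytes
8,000,000,000 / 1,073,741,824 = 7.45 GiB

7.45 GiB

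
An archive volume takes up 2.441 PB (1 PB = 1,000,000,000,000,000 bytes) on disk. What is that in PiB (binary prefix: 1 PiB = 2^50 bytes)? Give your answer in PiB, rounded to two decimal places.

2.441 PB × 1,000,000,000,000,000 bytes/PB = 2,441,000,000,000,000 bytes
1 PiB = 2^50 bytes = 1,125,899,906,842,624 bytes
2,441,000,000,000,000 / 1,125,899,906,842,624 = 2.17 PiB

2.17 PiB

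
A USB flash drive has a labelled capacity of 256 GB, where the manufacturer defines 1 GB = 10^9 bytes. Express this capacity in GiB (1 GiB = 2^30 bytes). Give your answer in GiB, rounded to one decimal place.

256 GB = 256 × 10^9 bytes = 256,000,000,000 bytes
1 GiB = 1,073,741,824 bytes
256,000,000,000 / 1,073,741,824 = 238.4 GiB

238.4 GiB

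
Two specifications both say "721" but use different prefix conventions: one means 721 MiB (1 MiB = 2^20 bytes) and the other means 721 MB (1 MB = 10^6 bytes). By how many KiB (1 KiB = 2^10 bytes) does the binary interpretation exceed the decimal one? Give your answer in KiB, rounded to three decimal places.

721 MiB = 721 × 1,048,576 = 756,023,296 bytes
721 MB = 721 × 1,000,000 = 721,000,000 bytes
difference = 35,023,296 bytes
35,023,296 / 1,024 = 34,202.438 KiB

34,202.438 KiB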